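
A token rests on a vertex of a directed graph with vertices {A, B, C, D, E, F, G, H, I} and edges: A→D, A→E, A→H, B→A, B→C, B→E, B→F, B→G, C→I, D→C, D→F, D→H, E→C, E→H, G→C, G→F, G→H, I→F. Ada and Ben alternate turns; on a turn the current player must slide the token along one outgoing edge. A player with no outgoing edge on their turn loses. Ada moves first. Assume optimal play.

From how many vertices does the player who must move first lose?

3

Use the standard recursion: the mover loses at a terminal position; elsewhere, the mover wins exactly when some move hands the opponent an L position.
Every edge goes from a vertex to one that appears earlier in the order F, H, I, C, D, E, G, A, B, so processing vertices in that order labels each vertex after all of its successors.
F: no outgoing edge → L
H: no outgoing edge → L
I: reaches L-position F → W
C: only reaches I(W), which is W → L
D: reaches L-position C → W
E: reaches L-position C → W
G: reaches L-position C → W
A: reaches L-position H → W
B: reaches L-position C → W
The L vertices are C, F, H; that is 3 in all.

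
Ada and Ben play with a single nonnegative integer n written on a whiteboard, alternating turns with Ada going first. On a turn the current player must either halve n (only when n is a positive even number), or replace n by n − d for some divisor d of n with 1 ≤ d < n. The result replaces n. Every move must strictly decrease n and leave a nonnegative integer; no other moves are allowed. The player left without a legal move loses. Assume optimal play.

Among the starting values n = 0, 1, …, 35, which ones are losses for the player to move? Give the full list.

0, 1, 3, 5, 7, 9, 11, 13, 15, 17, 19, 21, 23, 25, 27, 29, 31, 33, 35

Label each position W (a win for the player to move) or L (a loss). A position with no legal move is L; any other position is W exactly when some move reaches an L, and L when every move reaches a W.
n=0: no move → L
n=1: no move → L
n=2: can move to 1, which is L ⇒ W
n=3: the only move is to 2(W), a W ⇒ L
n=4: can move to 3, which is L ⇒ W
n=5: the only move is to 4(W), a W ⇒ L
n=6: can move to 3, which is L ⇒ W
n=7: the only move is to 6(W), a W ⇒ L
n=8: can move to 7, which is L ⇒ W
n=9: moves to 6(W), 8(W); every one is W ⇒ L
n=10: can move to 5, which is L ⇒ W
n=11: the only move is to 10(W), a W ⇒ L
n=12: can move to 9, which is L ⇒ W
n=13: the only move is to 12(W), a W ⇒ L
n=14: can move to 7, which is L ⇒ W
n=15: moves to 10(W), 12(W), 14(W); every one is W ⇒ L
n=16: can move to 15, which is L ⇒ W
n=17: the only move is to 16(W), a W ⇒ L
n=18: can move to 9, which is L ⇒ W
n=19: the only move is to 18(W), a W ⇒ L
n=20: can move to 15, which is L ⇒ W
n=21: moves to 14(W), 18(W), 20(W); every one is W ⇒ L
n=22: can move to 11, which is L ⇒ W
n=23: the only move is to 22(W), a W ⇒ L
n=24: can move to 21, which is L ⇒ W
n=25: moves to 20(W), 24(W); every one is W ⇒ L
n=26: can move to 13, which is L ⇒ W
n=27: moves to 18(W), 24(W), 26(W); every one is W ⇒ L
n=28: can move to 21, which is L ⇒ W
n=29: the only move is to 28(W), a W ⇒ L
n=30: can move to 15, which is L ⇒ W
n=31: the only move is to 30(W), a W ⇒ L
n=32: can move to 31, which is L ⇒ W
n=33: moves to 22(W), 30(W), 32(W); every one is W ⇒ L
n=34: can move to 17, which is L ⇒ W
n=35: moves to 28(W), 30(W), 34(W); every one is W ⇒ L
The losing starting values of n are exactly the entries labelled L in this table (19 of them).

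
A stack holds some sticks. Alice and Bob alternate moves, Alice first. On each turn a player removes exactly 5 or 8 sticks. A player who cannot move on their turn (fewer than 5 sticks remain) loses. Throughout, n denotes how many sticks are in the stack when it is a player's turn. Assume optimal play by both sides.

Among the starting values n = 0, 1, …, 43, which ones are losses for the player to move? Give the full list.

Classify positions by backward induction: terminal positions (no move available) are L. From any other position, the mover wins iff some move reaches an L.
n=0: no move → L
n=1: no move → L
n=2: no move → L
n=3: no move → L
n=4: no move → L
n=5: W (go to 0, an L position)
n=6: W (go to 1, an L position)
n=7: W (go to 2, an L position)
n=8: W (go to 3, an L position)
n=9: W (go to 4, an L position)
n=10: W (go to 2, an L position)
n=11: W (go to 3, an L position)
n=12: W (go to 4, an L position)
n=13: L (options 8(W), 5(W) are all W)
n=14: L (options 9(W), 6(W) are all W)
n=15: L (options 10(W), 7(W) are all W)
n=16: L (options 11(W), 8(W) are all W)
n=17: L (options 12(W), 9(W) are all W)
n=18: W (go to 13, an L position)
n=19: W (go to 14, an L position)
n=20: W (go to 15, an L position)
n=21: W (go to 16, an L position)
n=22: W (go to 17, an L position)
n=23: W (go to 15, an L position)
n=24: W (go to 16, an L position)
n=25: W (go to 17, an L position)
n=26: L (options 21(W), 18(W) are all W)
n=27: L (options 22(W), 19(W) are all W)
n=28: L (options 23(W), 20(W) are all W)
n=29: L (options 24(W), 21(W) are all W)
n=30: L (options 25(W), 22(W) are all W)
n=31: W (go to 26, an L position)
n=32: W (go to 27, an L position)
n=33: W (go to 28, an L position)
n=34: W (go to 29, an L position)
n=35: W (go to 30, an L position)
n=36: W (go to 28, an L position)
n=37: W (go to 29, an L position)
n=38: W (go to 30, an L position)
n=39: L (options 34(W), 31(W) are all W)
n=40: L (options 35(W), 32(W) are all W)
n=41: L (options 36(W), 33(W) are all W)
n=42: L (options 37(W), 34(W) are all W)
n=43: L (options 38(W), 35(W) are all W)
Reading off the rows marked L gives the requested list; there are 20 such values of n.

0, 1, 2, 3, 4, 13, 14, 15, 16, 17, 26, 27, 28, 29, 30, 39, 40, 41, 42, 43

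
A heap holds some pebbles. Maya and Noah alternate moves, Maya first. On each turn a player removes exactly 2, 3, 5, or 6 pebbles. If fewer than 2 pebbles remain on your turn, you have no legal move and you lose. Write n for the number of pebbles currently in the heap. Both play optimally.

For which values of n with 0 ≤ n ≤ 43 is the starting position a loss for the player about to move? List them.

0, 1, 8, 9, 16, 17, 24, 25, 32, 33, 40, 41

Work bottom-up. With no move the player to move loses. Otherwise the position is W if at least one move leads to an L position for the opponent, and L if every move leads to a W.
n=0: no move → L
n=1: no move → L
n=2: reaches L-position 0 → W
n=3: reaches L-position 1 → W
n=4: reaches L-position 1 → W
n=5: reaches L-position 0 → W
n=6: reaches L-position 1 → W
n=7: reaches L-position 1 → W
n=8: only reaches 6(W), 5(W), 3(W), 2(W), all W → L
n=9: only reaches 7(W), 6(W), 4(W), 3(W), all W → L
n=10: reaches L-position 8 → W
n=11: reaches L-position 9 → W
n=12: reaches L-position 9 → W
n=13: reaches L-position 8 → W
n=14: reaches L-position 9 → W
n=15: reaches L-position 9 → W
n=16: only reaches 14(W), 13(W), 11(W), 10(W), all W → L
n=17: only reaches 15(W), 14(W), 12(W), 11(W), all W → L
n=18: reaches L-position 16 → W
n=19: reaches L-position 17 → W
n=20: reaches L-position 17 → W
n=21: reaches L-position 16 → W
n=22: reaches L-position 17 → W
n=23: reaches L-position 17 → W
n=24: only reaches 22(W), 21(W), 19(W), 18(W), all W → L
n=25: only reaches 23(W), 22(W), 20(W), 19(W), all W → L
n=26: reaches L-position 24 → W
n=27: reaches L-position 25 → W
n=28: reaches L-position 25 → W
n=29: reaches L-position 24 → W
n=30: reaches L-position 25 → W
n=31: reaches L-position 25 → W
n=32: only reaches 30(W), 29(W), 27(W), 26(W), all W → L
n=33: only reaches 31(W), 30(W), 28(W), 27(W), all W → L
n=34: reaches L-position 32 → W
n=35: reaches L-position 33 → W
n=36: reaches L-position 33 → W
n=37: reaches L-position 32 → W
n=38: reaches L-position 33 → W
n=39: reaches L-position 33 → W
n=40: only reaches 38(W), 37(W), 35(W), 34(W), all W → L
n=41: only reaches 39(W), 38(W), 36(W), 35(W), all W → L
n=42: reaches L-position 40 → W
n=43: reaches L-position 41 → W
Reading off the rows marked L gives the requested list; there are 12 such values of n.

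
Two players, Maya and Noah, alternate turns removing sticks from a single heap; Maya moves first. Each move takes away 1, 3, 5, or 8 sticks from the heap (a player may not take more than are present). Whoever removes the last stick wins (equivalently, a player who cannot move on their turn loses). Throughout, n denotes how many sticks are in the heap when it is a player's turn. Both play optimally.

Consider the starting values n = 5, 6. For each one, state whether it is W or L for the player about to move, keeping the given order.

Positions with no move are L. A position that does have a move is losing for the player to move precisely when every available move leads to a winning position for the opponent. Fill in the labels:
n=0: no move → L
n=1: →0(L), so W
n=2: →1(W) only, which is W, so L
n=3: →2(L), so W
n=4: →3(W), 1(W) — all W, so L
n=5: →4(L), so W
n=6: →5(W), 3(W), 1(W) — all W, so L

5: W, 6: L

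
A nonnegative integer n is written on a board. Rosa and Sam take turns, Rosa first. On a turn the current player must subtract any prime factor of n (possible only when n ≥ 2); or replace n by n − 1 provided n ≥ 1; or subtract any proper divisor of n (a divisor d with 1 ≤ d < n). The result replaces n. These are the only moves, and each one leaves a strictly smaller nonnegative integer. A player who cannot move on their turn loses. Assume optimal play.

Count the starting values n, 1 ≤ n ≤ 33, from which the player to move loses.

6

Build the W/L table. Terminal = L. A non-terminal position is W if it has a move to some L; otherwise it is L.
n=0: no move → L
n=1: can move to 0, which is L ⇒ W
n=2: can move to 0, which is L ⇒ W
n=3: can move to 0, which is L ⇒ W
n=4: moves to 2(W), 3(W); every one is W ⇒ L
n=5: can move to 0, which is L ⇒ W
n=6: can move to 4, which is L ⇒ W
n=7: can move to 0, which is L ⇒ W
n=8: can move to 4, which is L ⇒ W
n=9: moves to 6(W), 8(W); every one is W ⇒ L
n=10: can move to 9, which is L ⇒ W
n=11: can move to 0, which is L ⇒ W
n=12: can move to 9, which is L ⇒ W
n=13: can move to 0, which is L ⇒ W
n=14: moves to 7(W), 12(W), 13(W); every one is W ⇒ L
n=15: can move to 14, which is L ⇒ W
n=16: can move to 14, which is L ⇒ W
n=17: can move to 0, which is L ⇒ W
n=18: can move to 9, which is L ⇒ W
n=19: can move to 0, which is L ⇒ W
n=20: moves to 10(W), 15(W), 16(W), 18(W), 19(W); every one is W ⇒ L
n=21: can move to 14, which is L ⇒ W
n=22: can move to 20, which is L ⇒ W
n=23: can move to 0, which is L ⇒ W
n=24: can move to 20, which is L ⇒ W
n=25: can move to 20, which is L ⇒ W
n=26: moves to 13(W), 24(W), 25(W); every one is W ⇒ L
n=27: can move to 26, which is L ⇒ W
n=28: can move to 14, which is L ⇒ W
n=29: can move to 0, which is L ⇒ W
n=30: can move to 20, which is L ⇒ W
n=31: can move to 0, which is L ⇒ W
n=32: moves to 16(W), 24(W), 28(W), 30(W), 31(W); every one is W ⇒ L
n=33: can move to 32, which is L ⇒ W
L entries with 1 ≤ n ≤ 33 (n=0 is outside the asked range and is not counted): n = 4, 9, 14, 20, 26, 32; that makes 6.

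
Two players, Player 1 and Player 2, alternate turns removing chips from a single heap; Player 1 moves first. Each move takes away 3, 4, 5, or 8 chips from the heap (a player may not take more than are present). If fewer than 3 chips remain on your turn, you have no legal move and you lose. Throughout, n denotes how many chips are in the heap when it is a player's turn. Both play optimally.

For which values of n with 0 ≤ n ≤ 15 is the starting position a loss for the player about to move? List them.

Build the W/L table. Terminal = L. A non-terminal position is W if it has a move to some L; otherwise it is L.
n=0: no move → L
n=1: no move → L
n=2: no move → L
n=3: W (go to 0, an L position)
n=4: W (go to 1, an L position)
n=5: W (go to 2, an L position)
n=6: W (go to 2, an L position)
n=7: W (go to 2, an L position)
n=8: W (go to 0, an L position)
n=9: W (go to 1, an L position)
n=10: W (go to 2, an L position)
n=11: L (options 8(W), 7(W), 6(W), 3(W) are all W)
n=12: L (options 9(W), 8(W), 7(W), 4(W) are all W)
n=13: L (options 10(W), 9(W), 8(W), 5(W) are all W)
n=14: W (go to 11, an L position)
n=15: W (go to 12, an L position)
Reading off the rows marked L gives the requested list; there are 6 such values of n.

0, 1, 2, 11, 12, 13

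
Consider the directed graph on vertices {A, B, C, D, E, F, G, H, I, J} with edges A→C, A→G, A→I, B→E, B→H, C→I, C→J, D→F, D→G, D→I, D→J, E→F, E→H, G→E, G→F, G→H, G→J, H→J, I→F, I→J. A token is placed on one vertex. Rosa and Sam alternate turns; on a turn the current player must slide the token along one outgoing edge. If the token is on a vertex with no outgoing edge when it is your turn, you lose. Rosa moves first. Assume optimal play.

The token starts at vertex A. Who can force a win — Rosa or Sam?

Sam wins.

Classify positions by backward induction: terminal positions (no move available) are L. From any other position, the mover wins iff some move reaches an L.
Every edge goes from a vertex to one that appears earlier in the order F, J, I, H, E, G, C, A, D, B, so processing vertices in that order labels each vertex after all of its successors.
F: no outgoing edge → L
J: no outgoing edge → L
I: reaches L-position J → W
H: reaches L-position J → W
E: reaches L-position F → W
G: reaches L-position J → W
C: reaches L-position J → W
A: only reaches C(W), G(W), I(W), all W → L
D: reaches L-position J → W
B: only reaches E(W), H(W), all W → L
The starting position A is L: whatever Rosa does, the opponent receives a W position.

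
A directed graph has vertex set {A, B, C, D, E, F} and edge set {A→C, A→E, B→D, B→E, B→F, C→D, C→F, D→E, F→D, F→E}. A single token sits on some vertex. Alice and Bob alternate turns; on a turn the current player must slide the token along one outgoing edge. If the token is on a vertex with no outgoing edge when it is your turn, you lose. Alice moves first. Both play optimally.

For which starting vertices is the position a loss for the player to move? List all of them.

C, E

Work bottom-up. With no move the player to move loses. Otherwise the position is W if at least one move leads to an L position for the opponent, and L if every move leads to a W.
Every edge goes from a vertex to one that appears earlier in the order E, D, F, B, C, A, so processing vertices in that order labels each vertex after all of its successors.
E: no outgoing edge → L
D: reaches L-position E → W
F: reaches L-position E → W
B: reaches L-position E → W
C: only reaches F(W), D(W), all W → L
A: reaches L-position C → W
The losing starting vertices are exactly the entries labelled L in this table (2 of them).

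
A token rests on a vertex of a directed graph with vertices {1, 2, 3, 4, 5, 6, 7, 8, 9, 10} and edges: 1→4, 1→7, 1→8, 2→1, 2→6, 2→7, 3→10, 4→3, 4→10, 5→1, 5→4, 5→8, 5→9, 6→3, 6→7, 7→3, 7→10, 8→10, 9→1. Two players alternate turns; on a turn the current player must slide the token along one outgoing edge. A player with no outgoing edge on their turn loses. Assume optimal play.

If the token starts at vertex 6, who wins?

The second player wins.

Compute win/loss labels from the base case upward. A position with no move is L. Any other position is W if it can reach an L in one move, else L.
Every edge goes from a vertex to one that appears earlier in the order 10, 3, 4, 7, 8, 1, 9, 6, 5, 2, so processing vertices in that order labels each vertex after all of its successors.
10: no outgoing edge → L
3: W (go to 10, an L position)
4: W (go to 10, an L position)
7: W (go to 10, an L position)
8: W (go to 10, an L position)
1: L (options 8(W), 7(W), 4(W) are all W)
9: W (go to 1, an L position)
6: L (options 7(W), 3(W) are all W)
5: W (go to 1, an L position)
2: W (go to 6, an L position)
The starting position 6 is L: whatever the player to move does, the opponent receives a W position.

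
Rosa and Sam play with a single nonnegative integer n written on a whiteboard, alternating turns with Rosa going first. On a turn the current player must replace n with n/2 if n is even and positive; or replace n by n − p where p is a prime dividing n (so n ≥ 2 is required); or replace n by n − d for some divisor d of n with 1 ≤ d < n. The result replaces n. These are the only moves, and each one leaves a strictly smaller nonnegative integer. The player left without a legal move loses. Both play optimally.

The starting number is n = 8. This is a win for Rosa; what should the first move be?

Move to 4.

Compute win/loss labels from the base case upward. A position with no move is L. Any other position is W if it can reach an L in one move, else L.
n=0: no move → L
n=1: no move → L
n=2: →0(L), so W
n=3: →0(L), so W
n=4: →2(W), 3(W) — all W, so L
n=5: →0(L), so W
n=6: →4(L), so W
n=7: →0(L), so W
n=8: →4(L), so W
From 8, the L positions reachable in one move are: 4.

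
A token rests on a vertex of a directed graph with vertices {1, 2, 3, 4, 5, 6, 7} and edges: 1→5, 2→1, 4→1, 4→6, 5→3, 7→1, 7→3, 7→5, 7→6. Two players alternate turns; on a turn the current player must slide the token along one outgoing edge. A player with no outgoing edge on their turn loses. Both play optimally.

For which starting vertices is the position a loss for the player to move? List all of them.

1, 3, 6

Build the W/L table. Terminal = L. A non-terminal position is W if it has a move to some L; otherwise it is L.
Every edge goes from a vertex to one that appears earlier in the order 3, 6, 5, 1, 2, 4, 7, so processing vertices in that order labels each vertex after all of its successors.
3: no outgoing edge → L
6: no outgoing edge → L
5: →3(L), so W
1: →5(W) only, which is W, so L
2: →1(L), so W
4: →1(L), so W
7: →1(L), so W
The losing starting vertices are exactly the entries labelled L in this table (3 of them).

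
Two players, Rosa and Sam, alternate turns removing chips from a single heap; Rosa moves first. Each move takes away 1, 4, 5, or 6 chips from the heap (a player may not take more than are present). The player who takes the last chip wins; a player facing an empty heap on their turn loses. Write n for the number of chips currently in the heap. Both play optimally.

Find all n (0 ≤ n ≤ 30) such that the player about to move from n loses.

0, 2, 9, 11, 18, 20, 27, 29

Compute win/loss labels from the base case upward. A position with no move is L. Any other position is W if it can reach an L in one move, else L.
n=0: no move → L
n=1: →0(L), so W
n=2: →1(W) only, which is W, so L
n=3: →2(L), so W
n=4: →0(L), so W
n=5: →0(L), so W
n=6: →2(L), so W
n=7: →2(L), so W
n=8: →2(L), so W
n=9: →8(W), 5(W), 4(W), 3(W) — all W, so L
n=10: →9(L), so W
n=11: →10(W), 7(W), 6(W), 5(W) — all W, so L
n=12: →11(L), so W
n=13: →9(L), so W
n=14: →9(L), so W
n=15: →11(L), so W
n=16: →11(L), so W
n=17: →11(L), so W
n=18: →17(W), 14(W), 13(W), 12(W) — all W, so L
n=19: →18(L), so W
n=20: →19(W), 16(W), 15(W), 14(W) — all W, so L
n=21: →20(L), so W
n=22: →18(L), so W
n=23: →18(L), so W
n=24: →20(L), so W
n=25: →20(L), so W
n=26: →20(L), so W
n=27: →26(W), 23(W), 22(W), 21(W) — all W, so L
n=28: →27(L), so W
n=29: →28(W), 25(W), 24(W), 23(W) — all W, so L
n=30: →29(L), so W
The losing starting values of n are exactly the entries labelled L in this table (8 of them).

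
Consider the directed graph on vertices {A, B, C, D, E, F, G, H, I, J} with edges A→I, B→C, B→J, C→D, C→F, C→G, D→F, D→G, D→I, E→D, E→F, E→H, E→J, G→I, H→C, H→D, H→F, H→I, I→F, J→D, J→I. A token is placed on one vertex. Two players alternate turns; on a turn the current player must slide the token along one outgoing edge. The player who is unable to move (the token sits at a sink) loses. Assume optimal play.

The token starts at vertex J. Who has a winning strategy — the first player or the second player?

Use the standard recursion: the mover loses at a terminal position; elsewhere, the mover wins exactly when some move hands the opponent an L position.
Every edge goes from a vertex to one that appears earlier in the order F, I, G, D, C, H, J, E, B, A, so processing vertices in that order labels each vertex after all of its successors.
F: no outgoing edge → L
I: can move to F, which is L ⇒ W
G: the only move is to I(W), a W ⇒ L
D: can move to G, which is L ⇒ W
C: can move to G, which is L ⇒ W
H: can move to F, which is L ⇒ W
J: moves to D(W), I(W); every one is W ⇒ L
E: can move to J, which is L ⇒ W
B: can move to J, which is L ⇒ W
A: the only move is to I(W), a W ⇒ L
The starting position J is L: whatever the player to move does, the opponent receives a W position.

The second player wins.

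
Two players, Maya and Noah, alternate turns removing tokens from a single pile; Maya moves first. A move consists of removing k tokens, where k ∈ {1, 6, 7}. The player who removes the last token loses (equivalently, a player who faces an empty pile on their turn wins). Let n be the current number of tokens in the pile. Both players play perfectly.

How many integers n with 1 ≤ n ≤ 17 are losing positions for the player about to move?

6

Classify positions by backward induction: terminal positions (no move available) are W. From any other position, the mover wins iff some move reaches an L.
n=0: no move; the opponent has just taken the last token and therefore loses → W
n=1: →0(W) only, which is W, so L
n=2: →1(L), so W
n=3: →2(W) only, which is W, so L
n=4: →3(L), so W
n=5: →4(W) only, which is W, so L
n=6: →5(L), so W
n=7: →1(L), so W
n=8: →1(L), so W
n=9: →3(L), so W
n=10: →3(L), so W
n=11: →5(L), so W
n=12: →5(L), so W
n=13: →12(W), 7(W), 6(W) — all W, so L
n=14: →13(L), so W
n=15: →14(W), 9(W), 8(W) — all W, so L
n=16: →15(L), so W
n=17: →16(W), 11(W), 10(W) — all W, so L
L entries with 1 ≤ n ≤ 17 (the range starts at n=1): n = 1, 3, 5, 13, 15, 17; that makes 6.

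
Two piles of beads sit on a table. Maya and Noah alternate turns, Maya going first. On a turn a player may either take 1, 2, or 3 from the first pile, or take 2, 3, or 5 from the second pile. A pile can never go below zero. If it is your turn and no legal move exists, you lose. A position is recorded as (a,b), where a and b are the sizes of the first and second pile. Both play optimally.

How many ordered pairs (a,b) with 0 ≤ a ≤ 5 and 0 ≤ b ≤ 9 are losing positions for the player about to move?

17

Build the W/L table. Terminal = L. A non-terminal position is W if it has a move to some L; otherwise it is L.
Every move lowers a or b (never raises either), so fill the grid row by row in increasing a, and left to right within a row: each cell's successors are then already labelled.
      b=0  b=1  b=2  b=3  b=4  b=5  b=6  b=7  b=8  b=9
a=0:    L    L    W    W    W    W    W    L    L    W
a=1:    W    W    L    L    W    W    W    W    W    L
a=2:    W    W    W    W    L    L    W    W    W    W
a=3:    W    W    W    W    W    W    L    W    W    W
a=4:    L    L    W    W    W    W    W    L    L    W
a=5:    W    W    L    L    W    W    W    W    W    L
Cells with no legal move (terminal, hence L): (0,0), (0,1).
The remaining L cells, each justified by listing all of its moves:
(0,7): L (options (0,5)(W), (0,4)(W), (0,2)(W) are all W)
(0,8): L (options (0,6)(W), (0,5)(W), (0,3)(W) are all W)
(1,2): L (options (0,2)(W), (1,0)(W) are all W)
(1,3): L (options (0,3)(W), (1,1)(W), (1,0)(W) are all W)
(1,9): L (options (0,9)(W), (1,7)(W), (1,6)(W), (1,4)(W) are all W)
(2,4): L (options (1,4)(W), (0,4)(W), (2,2)(W), (2,1)(W) are all W)
(2,5): L (options (1,5)(W), (0,5)(W), (2,3)(W), (2,2)(W), (2,0)(W) are all W)
(3,6): L (options (2,6)(W), (1,6)(W), (0,6)(W), (3,4)(W), (3,3)(W), (3,1)(W) are all W)
(4,0): L (options (3,0)(W), (2,0)(W), (1,0)(W) are all W)
(4,1): L (options (3,1)(W), (2,1)(W), (1,1)(W) are all W)
(4,7): L (options (3,7)(W), (2,7)(W), (1,7)(W), (4,5)(W), (4,4)(W), (4,2)(W) are all W)
(4,8): L (options (3,8)(W), (2,8)(W), (1,8)(W), (4,6)(W), (4,5)(W), (4,3)(W) are all W)
(5,2): L (options (4,2)(W), (3,2)(W), (2,2)(W), (5,0)(W) are all W)
(5,3): L (options (4,3)(W), (3,3)(W), (2,3)(W), (5,1)(W), (5,0)(W) are all W)
(5,9): L (options (4,9)(W), (3,9)(W), (2,9)(W), (5,7)(W), (5,6)(W), (5,4)(W) are all W)
Every other cell has at least one move into one of the L cells above, so it is W.
L cells per row: a=0: 4, a=1: 3, a=2: 2, a=3: 1, a=4: 4, a=5: 3; total 17.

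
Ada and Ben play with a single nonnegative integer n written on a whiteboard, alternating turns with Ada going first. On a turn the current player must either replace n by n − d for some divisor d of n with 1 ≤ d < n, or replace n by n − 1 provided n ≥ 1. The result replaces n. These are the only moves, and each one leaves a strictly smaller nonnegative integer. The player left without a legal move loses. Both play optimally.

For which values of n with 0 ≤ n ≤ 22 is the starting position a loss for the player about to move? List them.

0, 2, 5, 7, 9, 11, 13, 15, 17, 19, 21

Classify positions by backward induction: terminal positions (no move available) are L. From any other position, the mover wins iff some move reaches an L.
n=0: no move → L
n=1: can move to 0, which is L ⇒ W
n=2: the only move is to 1(W), a W ⇒ L
n=3: can move to 2, which is L ⇒ W
n=4: can move to 2, which is L ⇒ W
n=5: the only move is to 4(W), a W ⇒ L
n=6: can move to 5, which is L ⇒ W
n=7: the only move is to 6(W), a W ⇒ L
n=8: can move to 7, which is L ⇒ W
n=9: moves to 6(W), 8(W); every one is W ⇒ L
n=10: can move to 5, which is L ⇒ W
n=11: the only move is to 10(W), a W ⇒ L
n=12: can move to 9, which is L ⇒ W
n=13: the only move is to 12(W), a W ⇒ L
n=14: can move to 7, which is L ⇒ W
n=15: moves to 10(W), 12(W), 14(W); every one is W ⇒ L
n=16: can move to 15, which is L ⇒ W
n=17: the only move is to 16(W), a W ⇒ L
n=18: can move to 9, which is L ⇒ W
n=19: the only move is to 18(W), a W ⇒ L
n=20: can move to 15, which is L ⇒ W
n=21: moves to 14(W), 18(W), 20(W); every one is W ⇒ L
n=22: can move to 11, which is L ⇒ W
Reading off the rows marked L gives the requested list; there are 11 such values of n.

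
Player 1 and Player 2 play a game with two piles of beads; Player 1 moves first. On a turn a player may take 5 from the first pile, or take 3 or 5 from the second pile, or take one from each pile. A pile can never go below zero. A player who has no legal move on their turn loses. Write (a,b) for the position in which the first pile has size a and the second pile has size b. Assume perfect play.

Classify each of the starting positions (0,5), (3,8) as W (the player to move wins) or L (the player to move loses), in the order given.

Use the standard recursion: the mover loses at a terminal position; elsewhere, the mover wins exactly when some move hands the opponent an L position.
No move ever increases a pile, so every position that can arise here has a ≤ 3 and b ≤ 8; it is enough to label the cells with 0 ≤ a ≤ 3 and 0 ≤ b ≤ 8.
Every move lowers a or b (never raises either), so fill the grid row by row in increasing a, and left to right within a row: each cell's successors are then already labelled.
      b=0  b=1  b=2  b=3  b=4  b=5  b=6  b=7  b=8
a=0:    L    L    L    W    W    W    W    W    L
a=1:    L    W    W    W    L    W    L    W    L
a=2:    L    W    L    W    L    W    L    W    L
a=3:    L    W    L    W    L    W    L    W    L
Cells with no legal move (terminal, hence L): (0,0), (0,1), (0,2), (1,0), (2,0), (3,0).
The remaining L cells, each justified by listing all of its moves:
(0,8): moves to (0,5)(W), (0,3)(W); every one is W ⇒ L
(1,4): moves to (1,1)(W), (0,3)(W); every one is W ⇒ L
(1,6): moves to (1,3)(W), (1,1)(W), (0,5)(W); every one is W ⇒ L
(1,8): moves to (1,5)(W), (1,3)(W), (0,7)(W); every one is W ⇒ L
(2,2): the only move is to (1,1)(W), a W ⇒ L
(2,4): moves to (2,1)(W), (1,3)(W); every one is W ⇒ L
(2,6): moves to (2,3)(W), (2,1)(W), (1,5)(W); every one is W ⇒ L
(2,8): moves to (2,5)(W), (2,3)(W), (1,7)(W); every one is W ⇒ L
(3,2): the only move is to (2,1)(W), a W ⇒ L
(3,4): moves to (3,1)(W), (2,3)(W); every one is W ⇒ L
(3,6): moves to (3,3)(W), (3,1)(W), (2,5)(W); every one is W ⇒ L
(3,8): moves to (3,5)(W), (3,3)(W), (2,7)(W); every one is W ⇒ L
Every other cell has at least one move into one of the L cells above, so it is W.
(0,5): the move to (0,2) reaches an L cell, so W
(3,8): one of the L cells justified above, so L

(0,5): W, (3,8): L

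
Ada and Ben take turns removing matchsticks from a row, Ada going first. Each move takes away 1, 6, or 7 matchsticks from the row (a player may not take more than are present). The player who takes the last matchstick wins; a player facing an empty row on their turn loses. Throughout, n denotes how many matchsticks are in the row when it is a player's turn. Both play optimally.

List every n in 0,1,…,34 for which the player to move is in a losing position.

0, 2, 4, 12, 14, 16, 24, 26, 28

Compute win/loss labels from the base case upward. A position with no move is L. Any other position is W if it can reach an L in one move, else L.
n=0: no move → L
n=1: reaches L-position 0 → W
n=2: only reaches 1(W), which is W → L
n=3: reaches L-position 2 → W
n=4: only reaches 3(W), which is W → L
n=5: reaches L-position 4 → W
n=6: reaches L-position 0 → W
n=7: reaches L-position 0 → W
n=8: reaches L-position 2 → W
n=9: reaches L-position 2 → W
n=10: reaches L-position 4 → W
n=11: reaches L-position 4 → W
n=12: only reaches 11(W), 6(W), 5(W), all W → L
n=13: reaches L-position 12 → W
n=14: only reaches 13(W), 8(W), 7(W), all W → L
n=15: reaches L-position 14 → W
n=16: only reaches 15(W), 10(W), 9(W), all W → L
n=17: reaches L-position 16 → W
n=18: reaches L-position 12 → W
n=19: reaches L-position 12 → W
n=20: reaches L-position 14 → W
n=21: reaches L-position 14 → W
n=22: reaches L-position 16 → W
n=23: reaches L-position 16 → W
n=24: only reaches 23(W), 18(W), 17(W), all W → L
n=25: reaches L-position 24 → W
n=26: only reaches 25(W), 20(W), 19(W), all W → L
n=27: reaches L-position 26 → W
n=28: only reaches 27(W), 22(W), 21(W), all W → L
n=29: reaches L-position 28 → W
n=30: reaches L-position 24 → W
n=31: reaches L-position 24 → W
n=32: reaches L-position 26 → W
n=33: reaches L-position 26 → W
n=34: reaches L-position 28 → W
The losing starting values of n are exactly the entries labelled L in this table (9 of them).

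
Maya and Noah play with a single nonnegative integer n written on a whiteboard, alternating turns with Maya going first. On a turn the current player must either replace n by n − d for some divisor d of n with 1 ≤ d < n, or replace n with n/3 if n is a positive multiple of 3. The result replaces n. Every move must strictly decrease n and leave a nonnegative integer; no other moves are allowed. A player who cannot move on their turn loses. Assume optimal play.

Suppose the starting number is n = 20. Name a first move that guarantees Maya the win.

Compute win/loss labels from the base case upward. A position with no move is L. Any other position is W if it can reach an L in one move, else L.
n=0: no move → L
n=1: no move → L
n=2: W (go to 1, an L position)
n=3: W (go to 1, an L position)
n=4: L (options 2(W), 3(W) are all W)
n=5: W (go to 4, an L position)
n=6: W (go to 4, an L position)
n=7: L (sole option 6(W) is W)
n=8: W (go to 4, an L position)
n=9: L (options 3(W), 6(W), 8(W) are all W)
n=10: W (go to 9, an L position)
n=11: L (sole option 10(W) is W)
n=12: W (go to 4, an L position)
n=13: L (sole option 12(W) is W)
n=14: W (go to 7, an L position)
n=15: L (options 5(W), 10(W), 12(W), 14(W) are all W)
n=16: W (go to 15, an L position)
n=17: L (sole option 16(W) is W)
n=18: W (go to 9, an L position)
n=19: L (sole option 18(W) is W)
n=20: W (go to 15, an L position)
From 20, the L positions reachable in one move are: 15, 19. Any move reaching one of these is winning.

Move to 15.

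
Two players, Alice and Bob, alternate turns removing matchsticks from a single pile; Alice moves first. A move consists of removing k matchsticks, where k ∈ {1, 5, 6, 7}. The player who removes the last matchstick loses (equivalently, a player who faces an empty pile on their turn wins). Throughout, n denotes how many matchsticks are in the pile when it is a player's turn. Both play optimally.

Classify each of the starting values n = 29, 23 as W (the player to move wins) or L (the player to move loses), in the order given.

Compute win/loss labels from the base case upward. A position with no move is W. Any other position is W if it can reach an L in one move, else L.
n=0: no move; the opponent has just taken the last matchstick and therefore loses → W
n=1: the only move is to 0(W), a W ⇒ L
n=2: can move to 1, which is L ⇒ W
n=3: the only move is to 2(W), a W ⇒ L
n=4: can move to 3, which is L ⇒ W
n=5: moves to 4(W), 0(W); every one is W ⇒ L
n=6: can move to 5, which is L ⇒ W
n=7: can move to 1, which is L ⇒ W
n=8: can move to 3, which is L ⇒ W
n=9: can move to 3, which is L ⇒ W
n=10: can move to 5, which is L ⇒ W
n=11: can move to 5, which is L ⇒ W
n=12: can move to 5, which is L ⇒ W
n=13: moves to 12(W), 8(W), 7(W), 6(W); every one is W ⇒ L
n=14: can move to 13, which is L ⇒ W
n=15: moves to 14(W), 10(W), 9(W), 8(W); every one is W ⇒ L
n=16: can move to 15, which is L ⇒ W
n=17: moves to 16(W), 12(W), 11(W), 10(W); every one is W ⇒ L
n=18: can move to 17, which is L ⇒ W
n=19: can move to 13, which is L ⇒ W
n=20: can move to 15, which is L ⇒ W
n=21: can move to 15, which is L ⇒ W
n=22: can move to 17, which is L ⇒ W
n=23: can move to 17, which is L ⇒ W
n=24: can move to 17, which is L ⇒ W
n=25: moves to 24(W), 20(W), 19(W), 18(W); every one is W ⇒ L
n=26: can move to 25, which is L ⇒ W
n=27: moves to 26(W), 22(W), 21(W), 20(W); every one is W ⇒ L
n=28: can move to 27, which is L ⇒ W
n=29: moves to 28(W), 24(W), 23(W), 22(W); every one is W ⇒ L

29: L, 23: W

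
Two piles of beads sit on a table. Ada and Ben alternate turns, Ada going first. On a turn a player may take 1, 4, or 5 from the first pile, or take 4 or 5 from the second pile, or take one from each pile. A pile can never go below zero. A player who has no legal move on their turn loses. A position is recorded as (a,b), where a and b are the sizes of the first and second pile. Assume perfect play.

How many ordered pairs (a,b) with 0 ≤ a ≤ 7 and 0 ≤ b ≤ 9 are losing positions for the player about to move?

20

Label each position W (a win for the player to move) or L (a loss). A position with no legal move is L; any other position is W exactly when some move reaches an L, and L when every move reaches a W.
Every move lowers a or b (never raises either), so fill the grid row by row in increasing a, and left to right within a row: each cell's successors are then already labelled.
      b=0  b=1  b=2  b=3  b=4  b=5  b=6  b=7  b=8  b=9
a=0:    L    L    L    L    W    W    W    W    W    L
a=1:    W    W    W    W    W    L    L    L    L    W
a=2:    L    L    L    L    W    W    W    W    W    W
a=3:    W    W    W    W    W    L    L    L    L    W
a=4:    W    W    W    W    L    W    W    W    W    W
a=5:    W    W    W    W    W    W    W    W    W    W
a=6:    W    W    W    W    L    W    W    W    W    W
a=7:    W    W    W    W    W    W    W    W    W    L
Cells with no legal move (terminal, hence L): (0,0), (0,1), (0,2), (0,3).
The remaining L cells, each justified by listing all of its moves:
(0,9): only reaches (0,5)(W), (0,4)(W), all W → L
(1,5): only reaches (0,5)(W), (1,1)(W), (1,0)(W), (0,4)(W), all W → L
(1,6): only reaches (0,6)(W), (1,2)(W), (1,1)(W), (0,5)(W), all W → L
(1,7): only reaches (0,7)(W), (1,3)(W), (1,2)(W), (0,6)(W), all W → L
(1,8): only reaches (0,8)(W), (1,4)(W), (1,3)(W), (0,7)(W), all W → L
(2,0): only reaches (1,0)(W), which is W → L
(2,1): only reaches (1,1)(W), (1,0)(W), all W → L
(2,2): only reaches (1,2)(W), (1,1)(W), all W → L
(2,3): only reaches (1,3)(W), (1,2)(W), all W → L
(3,5): only reaches (2,5)(W), (3,1)(W), (3,0)(W), (2,4)(W), all W → L
(3,6): only reaches (2,6)(W), (3,2)(W), (3,1)(W), (2,5)(W), all W → L
(3,7): only reaches (2,7)(W), (3,3)(W), (3,2)(W), (2,6)(W), all W → L
(3,8): only reaches (2,8)(W), (3,4)(W), (3,3)(W), (2,7)(W), all W → L
(4,4): only reaches (3,4)(W), (0,4)(W), (4,0)(W), (3,3)(W), all W → L
(6,4): only reaches (5,4)(W), (2,4)(W), (1,4)(W), (6,0)(W), (5,3)(W), all W → L
(7,9): only reaches (6,9)(W), (3,9)(W), (2,9)(W), (7,5)(W), (7,4)(W), (6,8)(W), all W → L
Every other cell has at least one move into one of the L cells above, so it is W.
L cells per row: a=0: 5, a=1: 4, a=2: 4, a=3: 4, a=4: 1, a=5: 0, a=6: 1, a=7: 1; total 20.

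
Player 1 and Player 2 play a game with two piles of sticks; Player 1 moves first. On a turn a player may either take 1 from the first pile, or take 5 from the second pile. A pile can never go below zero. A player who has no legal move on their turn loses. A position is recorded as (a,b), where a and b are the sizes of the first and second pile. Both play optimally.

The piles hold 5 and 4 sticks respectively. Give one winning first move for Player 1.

Move to (4,4).

Classify positions by backward induction: terminal positions (no move available) are L. From any other position, the mover wins iff some move reaches an L.
No move ever increases a pile, so every position that can arise here has a ≤ 5 and b ≤ 4; it is enough to label the cells with 0 ≤ a ≤ 5 and 0 ≤ b ≤ 4.
Every move lowers a or b (never raises either), so fill the grid row by row in increasing a, and left to right within a row: each cell's successors are then already labelled.
      b=0  b=1  b=2  b=3  b=4
a=0:    L    L    L    L    L
a=1:    W    W    W    W    W
a=2:    L    L    L    L    L
a=3:    W    W    W    W    W
a=4:    L    L    L    L    L
a=5:    W    W    W    W    W
Cells with no legal move (terminal, hence L): (0,0), (0,1), (0,2), (0,3), (0,4).
The remaining L cells, each justified by listing all of its moves:
(2,0): the only move is to (1,0)(W), a W ⇒ L
(2,1): the only move is to (1,1)(W), a W ⇒ L
(2,2): the only move is to (1,2)(W), a W ⇒ L
(2,3): the only move is to (1,3)(W), a W ⇒ L
(2,4): the only move is to (1,4)(W), a W ⇒ L
(4,0): the only move is to (3,0)(W), a W ⇒ L
(4,1): the only move is to (3,1)(W), a W ⇒ L
(4,2): the only move is to (3,2)(W), a W ⇒ L
(4,3): the only move is to (3,3)(W), a W ⇒ L
(4,4): the only move is to (3,4)(W), a W ⇒ L
Every other cell has at least one move into one of the L cells above, so it is W.
From (5,4), the L positions reachable in one move are: (4,4).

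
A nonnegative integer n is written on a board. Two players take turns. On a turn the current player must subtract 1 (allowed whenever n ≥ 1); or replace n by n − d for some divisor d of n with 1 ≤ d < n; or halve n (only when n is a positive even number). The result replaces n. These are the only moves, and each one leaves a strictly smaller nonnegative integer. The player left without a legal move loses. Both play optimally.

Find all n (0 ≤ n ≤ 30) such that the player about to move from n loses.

Positions with no move are L. A position that does have a move is losing for the player to move precisely when every available move leads to a winning position for the opponent. Fill in the labels:
n=0: no move → L
n=1: W (go to 0, an L position)
n=2: L (sole option 1(W) is W)
n=3: W (go to 2, an L position)
n=4: W (go to 2, an L position)
n=5: L (sole option 4(W) is W)
n=6: W (go to 5, an L position)
n=7: L (sole option 6(W) is W)
n=8: W (go to 7, an L position)
n=9: L (options 6(W), 8(W) are all W)
n=10: W (go to 5, an L position)
n=11: L (sole option 10(W) is W)
n=12: W (go to 9, an L position)
n=13: L (sole option 12(W) is W)
n=14: W (go to 7, an L position)
n=15: L (options 10(W), 12(W), 14(W) are all W)
n=16: W (go to 15, an L position)
n=17: L (sole option 16(W) is W)
n=18: W (go to 9, an L position)
n=19: L (sole option 18(W) is W)
n=20: W (go to 15, an L position)
n=21: L (options 14(W), 18(W), 20(W) are all W)
n=22: W (go to 11, an L position)
n=23: L (sole option 22(W) is W)
n=24: W (go to 21, an L position)
n=25: L (options 20(W), 24(W) are all W)
n=26: W (go to 13, an L position)
n=27: L (options 18(W), 24(W), 26(W) are all W)
n=28: W (go to 21, an L position)
n=29: L (sole option 28(W) is W)
n=30: W (go to 15, an L position)
Reading off the rows marked L gives the requested list; there are 15 such values of n.

0, 2, 5, 7, 9, 11, 13, 15, 17, 19, 21, 23, 25, 27, 29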